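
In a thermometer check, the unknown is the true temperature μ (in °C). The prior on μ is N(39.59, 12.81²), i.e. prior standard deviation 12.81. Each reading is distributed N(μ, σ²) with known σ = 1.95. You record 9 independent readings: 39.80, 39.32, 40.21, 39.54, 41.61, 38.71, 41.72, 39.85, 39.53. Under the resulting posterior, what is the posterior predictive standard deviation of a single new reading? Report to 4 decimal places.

For Normal data with known variance σ², a Normal(μ₀, σ₀²) prior on μ is conjugate. Posterior precision = 1/σ₀² + n/σ²; posterior mean is the precision-weighted average of μ₀ and x̄.
σ₀² = 12.81² = 164.0961, σ² = 1.95² = 3.8025; σ² + n·σ₀² = 3.8025 + 9·164.0961 = 1480.6674.
Posterior precision = 1/σ₀² + n/σ² = 1/164.0961 + 9/3.8025 = (σ² + n·σ₀²)/(σ₀²σ²) = 1480.6674/(164.0961·3.8025); posterior variance σₙ² = σ₀²σ²/(σ² + n·σ₀²) = 164.0961·3.8025/1480.6674 = 0.421415.
Predictive variance for one new observation = σₙ² + σ² = 164.0961·3.8025/1480.6674 + 3.8025 = σ²·(σ₀² + 1480.6674)/1480.6674 = 3.8025·1644.7635/1480.6674 = 4.223915; SD = √(3.8025·1644.7635/1480.6674) = 2.0552.

2.0552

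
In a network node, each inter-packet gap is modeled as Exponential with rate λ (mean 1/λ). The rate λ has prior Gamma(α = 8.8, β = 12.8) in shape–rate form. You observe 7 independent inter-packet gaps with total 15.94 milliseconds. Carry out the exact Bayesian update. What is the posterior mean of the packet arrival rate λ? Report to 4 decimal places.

0.5498

With a Gamma(shape α, rate β) prior on the exponential rate λ, the posterior after n observations with total T = Σxᵢ is Gamma(α+n, β+T).
Posterior: Gamma(8.8+7, 12.8+15.94) = Gamma(15.8, 28.74).
Posterior mean of λ = α/β = 15.8/28.74 = 0.5498.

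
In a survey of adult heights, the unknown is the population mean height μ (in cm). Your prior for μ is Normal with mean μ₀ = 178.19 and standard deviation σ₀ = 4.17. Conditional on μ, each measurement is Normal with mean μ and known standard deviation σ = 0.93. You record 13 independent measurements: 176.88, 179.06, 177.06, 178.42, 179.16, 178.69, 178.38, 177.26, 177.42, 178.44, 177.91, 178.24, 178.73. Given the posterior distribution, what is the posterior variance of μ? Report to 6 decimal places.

For Normal data with known variance σ², a Normal(μ₀, σ₀²) prior on μ is conjugate. Posterior precision = 1/σ₀² + n/σ²; posterior mean is the precision-weighted average of μ₀ and x̄.
σ₀² = 4.17² = 17.3889, σ² = 0.93² = 0.8649; σ² + n·σ₀² = 0.8649 + 13·17.3889 = 226.9206.
Posterior precision = 1/σ₀² + n/σ² = 1/17.3889 + 13/0.8649 = (σ² + n·σ₀²)/(σ₀²σ²) = 226.9206/(17.3889·0.8649); posterior variance σₙ² = σ₀²σ²/(σ² + n·σ₀²) = 17.3889·0.8649/226.9206 = 0.066277.

0.066277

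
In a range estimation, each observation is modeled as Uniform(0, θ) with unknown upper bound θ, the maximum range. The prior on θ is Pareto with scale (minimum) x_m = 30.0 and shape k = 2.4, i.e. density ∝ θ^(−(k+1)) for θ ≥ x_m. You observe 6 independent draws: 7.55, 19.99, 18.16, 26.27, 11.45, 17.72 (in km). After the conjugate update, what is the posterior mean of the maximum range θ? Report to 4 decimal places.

34.0541

A Pareto(scale x_m, shape k) prior on the upper bound θ of Uniform(0, θ) is conjugate: posterior is Pareto(max(x_m, max xᵢ), k + n).
Sample maximum = 26.27; prior scale x_m = 30.0 → posterior scale = max = 30.00.
Posterior shape = 2.4 + 6 = 8.4.
E[θ|data] = k·x_m/(k−1) = 8.4·30.00/7.4 = 34.0541.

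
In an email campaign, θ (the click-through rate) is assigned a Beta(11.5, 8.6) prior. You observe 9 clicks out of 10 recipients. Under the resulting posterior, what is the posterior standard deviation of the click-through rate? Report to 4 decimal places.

0.0836

The Beta prior is conjugate to a Binomial/Bernoulli likelihood; the update adds successes to α and failures to β.
Posterior: Beta(α+k, β+n−k) = Beta(11.5+9, 8.6+1) = Beta(20.5, 9.6).
Var = αβ/((α+β)²(α+β+1)) = 20.5·9.6/(30.1²·31.1) = 0.00698444; SD = √0.00698444 = 0.0836.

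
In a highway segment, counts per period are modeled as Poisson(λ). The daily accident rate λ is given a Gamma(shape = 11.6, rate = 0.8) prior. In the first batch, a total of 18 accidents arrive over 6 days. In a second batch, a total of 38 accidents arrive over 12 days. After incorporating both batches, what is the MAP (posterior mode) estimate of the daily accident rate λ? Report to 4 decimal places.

3.5426

With a Gamma(shape α, rate β) prior, the Poisson likelihood is conjugate: the posterior is Gamma(α + ΣXᵢ, β + n).
After batch 1: Gamma(α+S, β+n) = Gamma(11.6+18, 0.8+6) = Gamma(29.6, 6.8).
After batch 2: Gamma(α+S, β+n) = Gamma(29.6+38, 6.8+12) = Gamma(67.6, 18.8).
Mode of Gamma(α,β) for α≥1 is (α−1)/β = 66.6/18.8 = 3.5426.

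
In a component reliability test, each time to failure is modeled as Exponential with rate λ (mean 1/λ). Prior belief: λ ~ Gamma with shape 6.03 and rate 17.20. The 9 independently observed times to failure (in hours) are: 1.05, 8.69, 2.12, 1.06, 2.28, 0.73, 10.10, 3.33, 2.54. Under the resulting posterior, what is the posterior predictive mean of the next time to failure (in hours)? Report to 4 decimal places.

With a Gamma(shape α, rate β) prior on the exponential rate λ, the posterior after n observations with total T = Σxᵢ is Gamma(α+n, β+T).
Sum of observations T = 31.90 hours; n = 9.
Posterior: Gamma(6.03+9, 17.20+31.90) = Gamma(15.03, 49.10).
The predictive distribution for the next observation is Lomax; its mean is β/(α−1) = 49.10/14.03 = 3.4996.

3.4996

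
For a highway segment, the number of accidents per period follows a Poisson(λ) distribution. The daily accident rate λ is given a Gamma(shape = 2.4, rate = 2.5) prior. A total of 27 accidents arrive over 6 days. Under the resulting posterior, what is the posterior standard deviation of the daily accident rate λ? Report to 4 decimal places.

0.6379

With a Gamma(shape α, rate β) prior, the Poisson likelihood is conjugate: the posterior is Gamma(α + ΣXᵢ, β + n).
Posterior: Gamma(α+S, β+n) = Gamma(2.4+27, 2.5+6) = Gamma(29.4, 8.5).
SD = √α/β = √29.4/8.5 = 0.6379.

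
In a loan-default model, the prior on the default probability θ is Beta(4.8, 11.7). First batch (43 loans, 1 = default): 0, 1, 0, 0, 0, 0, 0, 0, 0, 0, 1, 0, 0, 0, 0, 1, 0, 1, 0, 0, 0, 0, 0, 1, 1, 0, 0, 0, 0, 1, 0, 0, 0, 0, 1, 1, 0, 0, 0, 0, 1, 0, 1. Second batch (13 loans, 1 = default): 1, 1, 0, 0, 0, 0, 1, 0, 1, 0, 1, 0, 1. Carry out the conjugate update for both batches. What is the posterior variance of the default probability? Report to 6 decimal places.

The Beta prior is conjugate to a Binomial/Bernoulli likelihood; the update adds successes to α and failures to β.
After batch 1: Beta(4.8+11, 11.7+32) = Beta(15.8, 43.7).
After batch 2: Beta(15.8+6, 43.7+7) = Beta(21.8, 50.7).
Var = αβ/((α+β)²(α+β+1)) = 21.8·50.7/(72.5²·73.5) = 0.002861.

0.002861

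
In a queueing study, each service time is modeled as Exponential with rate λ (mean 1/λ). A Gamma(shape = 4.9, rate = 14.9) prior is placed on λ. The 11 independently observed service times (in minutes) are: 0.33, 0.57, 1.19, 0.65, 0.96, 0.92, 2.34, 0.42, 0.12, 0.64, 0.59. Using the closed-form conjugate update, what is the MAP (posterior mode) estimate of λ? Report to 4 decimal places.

0.6306

With a Gamma(shape α, rate β) prior on the exponential rate λ, the posterior after n observations with total T = Σxᵢ is Gamma(α+n, β+T).
Sum of observations T = 8.73 minutes; n = 11.
Posterior: Gamma(4.9+11, 14.9+8.73) = Gamma(15.9, 23.63).
Mode = (α−1)/β = 0.6306.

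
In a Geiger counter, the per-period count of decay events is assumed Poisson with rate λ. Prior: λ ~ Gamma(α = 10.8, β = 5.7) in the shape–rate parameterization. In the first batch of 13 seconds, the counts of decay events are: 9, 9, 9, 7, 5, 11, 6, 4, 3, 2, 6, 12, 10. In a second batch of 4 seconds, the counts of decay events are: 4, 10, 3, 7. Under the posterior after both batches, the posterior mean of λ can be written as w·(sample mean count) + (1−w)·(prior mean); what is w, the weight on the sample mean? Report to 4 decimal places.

0.7489

With a Gamma(shape α, rate β) prior, the Poisson likelihood is conjugate: the posterior is Gamma(α + ΣXᵢ, β + n).
Total number of seconds: n = 13 + 4 = 17.
Posterior mean = (α₀+S)/(β₀+n) = [n/(β₀+n)]·(S/n) + [β₀/(β₀+n)]·(α₀/β₀), so only n and β₀ enter the weight.
Weight on data w = n/(β₀+n) = 17/(5.7+17) = 17/22.7 = 0.7489.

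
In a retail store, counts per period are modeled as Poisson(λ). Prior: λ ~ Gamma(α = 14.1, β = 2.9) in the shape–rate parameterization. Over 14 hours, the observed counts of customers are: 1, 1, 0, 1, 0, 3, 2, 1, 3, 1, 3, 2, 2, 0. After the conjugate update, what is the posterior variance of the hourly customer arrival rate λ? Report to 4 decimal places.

With a Gamma(shape α, rate β) prior, the Poisson likelihood is conjugate: the posterior is Gamma(α + ΣXᵢ, β + n).
Sum of counts S = 20 over n = 14 hours.
Posterior: Gamma(α+S, β+n) = Gamma(14.1+20, 2.9+14) = Gamma(34.1, 16.9).
Var = α/β² = 34.1/16.9² = 0.1194.

0.1194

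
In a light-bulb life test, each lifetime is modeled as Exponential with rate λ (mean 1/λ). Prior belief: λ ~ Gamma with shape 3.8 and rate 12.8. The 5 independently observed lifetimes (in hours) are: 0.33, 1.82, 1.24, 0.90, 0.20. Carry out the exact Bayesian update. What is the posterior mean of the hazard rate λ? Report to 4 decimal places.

0.5090

With a Gamma(shape α, rate β) prior on the exponential rate λ, the posterior after n observations with total T = Σxᵢ is Gamma(α+n, β+T).
Sum of observations T = 4.49 hours; n = 5.
Posterior: Gamma(3.8+5, 12.8+4.49) = Gamma(8.8, 17.29).
Posterior mean of λ = α/β = 8.8/17.29 = 0.5090.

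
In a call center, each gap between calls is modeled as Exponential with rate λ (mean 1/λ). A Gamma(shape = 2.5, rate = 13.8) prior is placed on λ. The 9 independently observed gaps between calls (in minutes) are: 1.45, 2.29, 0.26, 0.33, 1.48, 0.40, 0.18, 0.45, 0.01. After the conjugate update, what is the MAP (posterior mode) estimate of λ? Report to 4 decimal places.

0.5085

With a Gamma(shape α, rate β) prior on the exponential rate λ, the posterior after n observations with total T = Σxᵢ is Gamma(α+n, β+T).
Sum of observations T = 6.85 minutes; n = 9.
Posterior: Gamma(2.5+9, 13.8+6.85) = Gamma(11.5, 20.65).
Mode = (α−1)/β = 0.5085.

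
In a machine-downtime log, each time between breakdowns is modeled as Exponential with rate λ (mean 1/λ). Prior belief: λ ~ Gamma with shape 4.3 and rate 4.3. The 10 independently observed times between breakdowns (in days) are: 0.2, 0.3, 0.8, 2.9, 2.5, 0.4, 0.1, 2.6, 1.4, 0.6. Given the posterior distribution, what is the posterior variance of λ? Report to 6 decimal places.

0.055168

With a Gamma(shape α, rate β) prior on the exponential rate λ, the posterior after n observations with total T = Σxᵢ is Gamma(α+n, β+T).
Sum of observations T = 11.8 days; n = 10.
Posterior: Gamma(4.3+10, 4.3+11.8) = Gamma(14.3, 16.1).
Var = α/β² = 0.055168.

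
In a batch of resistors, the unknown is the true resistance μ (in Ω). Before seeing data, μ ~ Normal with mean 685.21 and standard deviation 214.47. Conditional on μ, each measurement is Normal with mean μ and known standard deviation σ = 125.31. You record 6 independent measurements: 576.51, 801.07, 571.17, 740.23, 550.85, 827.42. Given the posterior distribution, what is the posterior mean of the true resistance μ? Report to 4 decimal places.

For Normal data with known variance σ², a Normal(μ₀, σ₀²) prior on μ is conjugate. Posterior precision = 1/σ₀² + n/σ²; posterior mean is the precision-weighted average of μ₀ and x̄.
Σxᵢ = 576.51 + 801.07 + 571.17 + 740.23 + 550.85 + 827.42 = 4067.25, so n·x̄ = 4067.25.
σ₀² = 214.47² = 45997.3809, σ² = 125.31² = 15702.5961; σ² + n·σ₀² = 15702.5961 + 6·45997.3809 = 291686.8815.
Posterior mean = (μ₀/σ₀² + n·x̄/σ²)/(1/σ₀² + n/σ²) = (σ²·μ₀ + σ₀²·n·x̄)/(σ² + n·σ₀²) = (15702.5961·685.21 + 45997.3809·4067.25)/291686.8815 = 197842423.339206/291686.8815 = 678.2699.

678.2699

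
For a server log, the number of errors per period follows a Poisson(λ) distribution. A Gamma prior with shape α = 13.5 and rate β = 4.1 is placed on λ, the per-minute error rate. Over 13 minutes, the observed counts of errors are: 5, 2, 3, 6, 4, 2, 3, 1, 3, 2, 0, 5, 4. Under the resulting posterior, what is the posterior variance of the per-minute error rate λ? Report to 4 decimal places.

0.1830

With a Gamma(shape α, rate β) prior, the Poisson likelihood is conjugate: the posterior is Gamma(α + ΣXᵢ, β + n).
Sum of counts S = 40 over n = 13 minutes.
Posterior: Gamma(α+S, β+n) = Gamma(13.5+40, 4.1+13) = Gamma(53.5, 17.1).
Var = α/β² = 53.5/17.1² = 0.1830.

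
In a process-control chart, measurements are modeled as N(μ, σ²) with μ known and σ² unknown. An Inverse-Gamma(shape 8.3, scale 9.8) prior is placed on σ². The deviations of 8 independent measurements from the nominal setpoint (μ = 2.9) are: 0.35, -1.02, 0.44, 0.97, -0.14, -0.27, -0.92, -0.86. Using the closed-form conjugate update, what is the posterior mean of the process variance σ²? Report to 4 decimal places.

With known mean μ and an Inverse-Gamma(α, β) prior on σ², the Normal likelihood is conjugate: posterior is Inv-Gamma(α + n/2, β + Σ(xᵢ−μ)²/2).
Σ(xᵢ−μ)² = (0.35)² + (-1.02)² + (0.44)² + (0.97)² + (-0.14)² + (-0.27)² + (-0.92)² + (-0.86)² = 3.9759.
Posterior: Inv-Gamma(8.3 + 8/2, 9.8 + 3.9759/2) = Inv-Gamma(12.30, 11.78795).
E[σ²|data] = β/(α−1) = 11.78795/11.30 = 1.0432.

1.0432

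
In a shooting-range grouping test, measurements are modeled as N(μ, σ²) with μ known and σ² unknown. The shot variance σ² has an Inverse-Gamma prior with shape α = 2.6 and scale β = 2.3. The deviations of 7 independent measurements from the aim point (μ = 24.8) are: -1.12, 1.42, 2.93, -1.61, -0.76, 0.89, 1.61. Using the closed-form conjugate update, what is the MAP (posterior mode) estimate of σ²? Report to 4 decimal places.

With known mean μ and an Inverse-Gamma(α, β) prior on σ², the Normal likelihood is conjugate: posterior is Inv-Gamma(α + n/2, β + Σ(xᵢ−μ)²/2).
Σ(xᵢ−μ)² = (-1.12)² + (1.42)² + (2.93)² + (-1.61)² + (-0.76)² + (0.89)² + (1.61)² = 18.4096.
Posterior: Inv-Gamma(2.6 + 7/2, 2.3 + 18.4096/2) = Inv-Gamma(6.10, 11.50480).
Mode = β/(α+1) = 11.50480/7.10 = 1.6204.

1.6204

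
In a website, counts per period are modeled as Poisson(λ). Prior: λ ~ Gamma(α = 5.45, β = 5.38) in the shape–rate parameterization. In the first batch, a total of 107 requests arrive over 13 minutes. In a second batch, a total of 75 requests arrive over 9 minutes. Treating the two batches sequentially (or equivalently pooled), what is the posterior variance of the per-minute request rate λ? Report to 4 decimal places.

With a Gamma(shape α, rate β) prior, the Poisson likelihood is conjugate: the posterior is Gamma(α + ΣXᵢ, β + n).
After batch 1: Gamma(α+S, β+n) = Gamma(5.45+107, 5.38+13) = Gamma(112.45, 18.38).
After batch 2: Gamma(α+S, β+n) = Gamma(112.45+75, 18.38+9) = Gamma(187.45, 27.38).
Var = α/β² = 187.45/27.38² = 0.2500.

0.2500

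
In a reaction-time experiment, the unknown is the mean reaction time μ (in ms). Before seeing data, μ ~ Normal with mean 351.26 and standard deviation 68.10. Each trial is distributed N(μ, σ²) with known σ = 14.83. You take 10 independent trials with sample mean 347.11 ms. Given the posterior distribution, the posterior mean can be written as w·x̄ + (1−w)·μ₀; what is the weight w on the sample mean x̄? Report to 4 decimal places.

For Normal data with known variance σ², a Normal(μ₀, σ₀²) prior on μ is conjugate. Posterior precision = 1/σ₀² + n/σ²; posterior mean is the precision-weighted average of μ₀ and x̄.
σ₀² = 68.10² = 4637.61, σ² = 14.83² = 219.9289. Prior precision 1/σ₀² = 1/4637.61; data precision n/σ² = 10/219.9289.
w = (n/σ²)/(1/σ₀² + n/σ²) = n·σ₀²/(σ² + n·σ₀²) = 10·4637.61/(219.9289 + 10·4637.61) = 46376.1/46596.0289 = 0.9953.

0.9953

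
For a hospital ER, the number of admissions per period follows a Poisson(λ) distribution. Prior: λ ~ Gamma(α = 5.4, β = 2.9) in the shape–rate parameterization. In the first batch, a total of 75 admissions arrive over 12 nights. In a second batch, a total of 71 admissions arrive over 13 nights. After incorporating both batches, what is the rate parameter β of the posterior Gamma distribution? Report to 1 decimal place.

With a Gamma(shape α, rate β) prior, the Poisson likelihood is conjugate: the posterior is Gamma(α + ΣXᵢ, β + n).
After batch 1: Gamma(α+S, β+n) = Gamma(5.4+75, 2.9+12) = Gamma(80.4, 14.9).
After batch 2: Gamma(α+S, β+n) = Gamma(80.4+71, 14.9+13) = Gamma(151.4, 27.9).
Posterior β = 27.9.

27.9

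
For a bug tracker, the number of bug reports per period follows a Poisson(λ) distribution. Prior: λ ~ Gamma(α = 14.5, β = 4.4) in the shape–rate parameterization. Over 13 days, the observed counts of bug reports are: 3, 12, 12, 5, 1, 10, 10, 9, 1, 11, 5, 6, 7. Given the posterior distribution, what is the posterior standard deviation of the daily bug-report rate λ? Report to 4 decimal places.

With a Gamma(shape α, rate β) prior, the Poisson likelihood is conjugate: the posterior is Gamma(α + ΣXᵢ, β + n).
Sum of counts S = 92 over n = 13 days.
Posterior: Gamma(α+S, β+n) = Gamma(14.5+92, 4.4+13) = Gamma(106.5, 17.4).
SD = √α/β = √106.5/17.4 = 0.5931.

0.5931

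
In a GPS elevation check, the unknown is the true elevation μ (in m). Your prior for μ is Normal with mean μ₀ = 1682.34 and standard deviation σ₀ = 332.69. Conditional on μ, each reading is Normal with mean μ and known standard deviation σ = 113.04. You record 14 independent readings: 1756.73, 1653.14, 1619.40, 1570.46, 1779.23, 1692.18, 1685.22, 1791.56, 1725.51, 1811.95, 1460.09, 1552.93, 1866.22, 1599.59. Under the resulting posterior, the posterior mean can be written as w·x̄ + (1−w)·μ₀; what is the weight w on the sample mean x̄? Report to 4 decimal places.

0.9918

For Normal data with known variance σ², a Normal(μ₀, σ₀²) prior on μ is conjugate. Posterior precision = 1/σ₀² + n/σ²; posterior mean is the precision-weighted average of μ₀ and x̄.
σ₀² = 332.69² = 110682.6361, σ² = 113.04² = 12778.0416. Prior precision 1/σ₀² = 1/110682.6361; data precision n/σ² = 14/12778.0416.
w = (n/σ²)/(1/σ₀² + n/σ²) = n·σ₀²/(σ² + n·σ₀²) = 14·110682.6361/(12778.0416 + 14·110682.6361) = 1549556.9054/1562334.947 = 0.9918.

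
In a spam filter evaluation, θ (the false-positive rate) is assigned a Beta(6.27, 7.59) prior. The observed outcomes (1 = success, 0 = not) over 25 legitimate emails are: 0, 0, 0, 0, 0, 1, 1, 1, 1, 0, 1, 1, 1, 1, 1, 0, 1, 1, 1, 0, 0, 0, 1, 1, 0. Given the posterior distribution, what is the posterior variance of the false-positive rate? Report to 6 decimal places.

The Beta prior is conjugate to a Binomial/Bernoulli likelihood; the update adds successes to α and failures to β.
Posterior: Beta(α+k, β+n−k) = Beta(6.27+14, 7.59+11) = Beta(20.27, 18.59).
Var = αβ/((α+β)²(α+β+1)) = 20.27·18.59/(38.86²·39.86) = 0.006260.

0.006260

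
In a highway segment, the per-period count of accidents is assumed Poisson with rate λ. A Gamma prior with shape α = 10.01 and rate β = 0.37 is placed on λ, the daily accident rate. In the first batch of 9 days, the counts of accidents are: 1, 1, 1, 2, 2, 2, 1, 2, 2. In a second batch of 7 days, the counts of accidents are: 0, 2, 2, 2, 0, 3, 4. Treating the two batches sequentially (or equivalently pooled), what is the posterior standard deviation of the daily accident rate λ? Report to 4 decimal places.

With a Gamma(shape α, rate β) prior, the Poisson likelihood is conjugate: the posterior is Gamma(α + ΣXᵢ, β + n).
Batch 1: sum of counts S = 14 over n = 9 days.
After batch 1: Gamma(α+S, β+n) = Gamma(10.01+14, 0.37+9) = Gamma(24.01, 9.37).
Batch 2: sum of counts S = 13 over n = 7 days.
After batch 2: Gamma(α+S, β+n) = Gamma(24.01+13, 9.37+7) = Gamma(37.01, 16.37).
SD = √α/β = √37.01/16.37 = 0.3716.

0.3716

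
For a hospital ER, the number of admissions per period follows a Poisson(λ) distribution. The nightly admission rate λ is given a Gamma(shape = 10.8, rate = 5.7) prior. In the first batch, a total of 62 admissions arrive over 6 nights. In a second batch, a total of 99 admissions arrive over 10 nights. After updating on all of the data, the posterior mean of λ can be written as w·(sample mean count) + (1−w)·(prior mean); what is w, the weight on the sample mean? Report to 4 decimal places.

With a Gamma(shape α, rate β) prior, the Poisson likelihood is conjugate: the posterior is Gamma(α + ΣXᵢ, β + n).
Total number of nights: n = 6 + 10 = 16.
Posterior mean = (α₀+S)/(β₀+n) = [n/(β₀+n)]·(S/n) + [β₀/(β₀+n)]·(α₀/β₀), so only n and β₀ enter the weight.
Weight on data w = n/(β₀+n) = 16/(5.7+16) = 16/21.7 = 0.7373.

0.7373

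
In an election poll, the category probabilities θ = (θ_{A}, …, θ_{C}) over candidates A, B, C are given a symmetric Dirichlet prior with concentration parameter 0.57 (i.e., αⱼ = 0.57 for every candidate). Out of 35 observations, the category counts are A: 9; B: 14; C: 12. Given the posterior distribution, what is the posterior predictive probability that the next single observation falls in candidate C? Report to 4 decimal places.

0.3424

The Dirichlet prior is conjugate to the Multinomial likelihood: each posterior αⱼ = prior αⱼ + observed count nⱼ.
Posterior concentration: (9.57, 14.57, 12.57), total = 36.71.
P(next = C | data) = α_{C}/Σα = 0.3424.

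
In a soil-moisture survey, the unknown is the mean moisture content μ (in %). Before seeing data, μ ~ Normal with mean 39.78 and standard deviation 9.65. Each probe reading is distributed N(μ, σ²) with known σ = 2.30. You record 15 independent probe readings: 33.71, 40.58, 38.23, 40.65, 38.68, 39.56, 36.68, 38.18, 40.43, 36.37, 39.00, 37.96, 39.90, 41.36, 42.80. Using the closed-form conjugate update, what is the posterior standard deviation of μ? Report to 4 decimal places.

For Normal data with known variance σ², a Normal(μ₀, σ₀²) prior on μ is conjugate. Posterior precision = 1/σ₀² + n/σ²; posterior mean is the precision-weighted average of μ₀ and x̄.
σ₀² = 9.65² = 93.1225, σ² = 2.30² = 5.29; σ² + n·σ₀² = 5.29 + 15·93.1225 = 1402.1275.
Posterior precision = 1/σ₀² + n/σ² = 1/93.1225 + 15/5.29 = (σ² + n·σ₀²)/(σ₀²σ²) = 1402.1275/(93.1225·5.29); posterior variance σₙ² = σ₀²σ²/(σ² + n·σ₀²) = 93.1225·5.29/1402.1275 = 0.351336.
Posterior SD = √σₙ² = √(93.1225·5.29/1402.1275) = 0.5927.

0.5927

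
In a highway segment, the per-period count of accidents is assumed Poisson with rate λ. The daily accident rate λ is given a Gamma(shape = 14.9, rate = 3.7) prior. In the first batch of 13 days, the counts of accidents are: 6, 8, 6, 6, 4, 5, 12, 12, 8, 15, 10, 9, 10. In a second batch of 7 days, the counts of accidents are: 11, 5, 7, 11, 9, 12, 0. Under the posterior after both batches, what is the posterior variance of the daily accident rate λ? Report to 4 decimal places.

With a Gamma(shape α, rate β) prior, the Poisson likelihood is conjugate: the posterior is Gamma(α + ΣXᵢ, β + n).
Batch 1: sum of counts S = 111 over n = 13 days.
After batch 1: Gamma(α+S, β+n) = Gamma(14.9+111, 3.7+13) = Gamma(125.9, 16.7).
Batch 2: sum of counts S = 55 over n = 7 days.
After batch 2: Gamma(α+S, β+n) = Gamma(125.9+55, 16.7+7) = Gamma(180.9, 23.7).
Var = α/β² = 180.9/23.7² = 0.3221.

0.3221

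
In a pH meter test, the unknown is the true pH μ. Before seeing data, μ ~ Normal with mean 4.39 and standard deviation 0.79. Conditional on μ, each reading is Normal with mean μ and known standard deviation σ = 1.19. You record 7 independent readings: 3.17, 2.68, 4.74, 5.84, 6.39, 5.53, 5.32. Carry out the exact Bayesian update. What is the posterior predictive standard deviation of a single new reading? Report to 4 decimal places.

1.2525

For Normal data with known variance σ², a Normal(μ₀, σ₀²) prior on μ is conjugate. Posterior precision = 1/σ₀² + n/σ²; posterior mean is the precision-weighted average of μ₀ and x̄.
σ₀² = 0.79² = 0.6241, σ² = 1.19² = 1.4161; σ² + n·σ₀² = 1.4161 + 7·0.6241 = 5.7848.
Posterior precision = 1/σ₀² + n/σ² = 1/0.6241 + 7/1.4161 = (σ² + n·σ₀²)/(σ₀²σ²) = 5.7848/(0.6241·1.4161); posterior variance σₙ² = σ₀²σ²/(σ² + n·σ₀²) = 0.6241·1.4161/5.7848 = 0.152778.
Predictive variance for one new observation = σₙ² + σ² = 0.6241·1.4161/5.7848 + 1.4161 = σ²·(σ₀² + 5.7848)/5.7848 = 1.4161·6.4089/5.7848 = 1.568878; SD = √(1.4161·6.4089/5.7848) = 1.2525.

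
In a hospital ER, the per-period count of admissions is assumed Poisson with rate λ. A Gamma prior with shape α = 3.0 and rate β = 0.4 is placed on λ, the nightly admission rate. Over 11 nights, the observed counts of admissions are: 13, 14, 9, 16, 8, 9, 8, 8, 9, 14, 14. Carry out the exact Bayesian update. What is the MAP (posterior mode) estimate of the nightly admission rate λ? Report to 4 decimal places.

10.8772

With a Gamma(shape α, rate β) prior, the Poisson likelihood is conjugate: the posterior is Gamma(α + ΣXᵢ, β + n).
Sum of counts S = 122 over n = 11 nights.
Posterior: Gamma(α+S, β+n) = Gamma(3.0+122, 0.4+11) = Gamma(125.0, 11.4).
Mode of Gamma(α,β) for α≥1 is (α−1)/β = 124.0/11.4 = 10.8772.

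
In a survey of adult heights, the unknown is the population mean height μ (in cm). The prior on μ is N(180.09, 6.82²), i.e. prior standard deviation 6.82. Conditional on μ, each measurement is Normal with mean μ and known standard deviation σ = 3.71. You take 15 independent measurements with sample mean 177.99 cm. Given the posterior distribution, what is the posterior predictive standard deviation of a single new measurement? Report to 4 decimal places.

For Normal data with known variance σ², a Normal(μ₀, σ₀²) prior on μ is conjugate. Posterior precision = 1/σ₀² + n/σ²; posterior mean is the precision-weighted average of μ₀ and x̄.
σ₀² = 6.82² = 46.5124, σ² = 3.71² = 13.7641; σ² + n·σ₀² = 13.7641 + 15·46.5124 = 711.4501.
Posterior precision = 1/σ₀² + n/σ² = 1/46.5124 + 15/13.7641 = (σ² + n·σ₀²)/(σ₀²σ²) = 711.4501/(46.5124·13.7641); posterior variance σₙ² = σ₀²σ²/(σ² + n·σ₀²) = 46.5124·13.7641/711.4501 = 0.899854.
Predictive variance for one new observation = σₙ² + σ² = 46.5124·13.7641/711.4501 + 13.7641 = σ²·(σ₀² + 711.4501)/711.4501 = 13.7641·757.9625/711.4501 = 14.663954; SD = √(13.7641·757.9625/711.4501) = 3.8294.

3.8294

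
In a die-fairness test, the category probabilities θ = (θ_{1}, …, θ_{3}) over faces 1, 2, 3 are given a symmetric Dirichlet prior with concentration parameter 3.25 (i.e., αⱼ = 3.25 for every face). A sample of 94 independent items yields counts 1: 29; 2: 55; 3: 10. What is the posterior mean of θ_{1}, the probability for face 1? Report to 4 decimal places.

The Dirichlet prior is conjugate to the Multinomial likelihood: each posterior αⱼ = prior αⱼ + observed count nⱼ.
Posterior concentration: (32.25, 58.25, 13.25), total = 103.75.
E[θ_{1}|data] = α_{1}/Σα = 32.25/103.75 = 0.3108.

0.3108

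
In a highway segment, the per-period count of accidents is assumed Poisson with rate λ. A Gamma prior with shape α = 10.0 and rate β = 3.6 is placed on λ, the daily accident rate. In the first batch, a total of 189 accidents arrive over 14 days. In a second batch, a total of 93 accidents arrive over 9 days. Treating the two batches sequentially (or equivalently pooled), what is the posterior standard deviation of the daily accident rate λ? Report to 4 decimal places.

With a Gamma(shape α, rate β) prior, the Poisson likelihood is conjugate: the posterior is Gamma(α + ΣXᵢ, β + n).
After batch 1: Gamma(α+S, β+n) = Gamma(10.0+189, 3.6+14) = Gamma(199.0, 17.6).
After batch 2: Gamma(α+S, β+n) = Gamma(199.0+93, 17.6+9) = Gamma(292.0, 26.6).
SD = √α/β = √292.0/26.6 = 0.6424.

0.6424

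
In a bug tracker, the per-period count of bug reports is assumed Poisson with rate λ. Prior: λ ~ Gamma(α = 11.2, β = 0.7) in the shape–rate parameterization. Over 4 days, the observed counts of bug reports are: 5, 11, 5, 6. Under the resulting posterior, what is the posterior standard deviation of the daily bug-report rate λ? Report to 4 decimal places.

1.3150

With a Gamma(shape α, rate β) prior, the Poisson likelihood is conjugate: the posterior is Gamma(α + ΣXᵢ, β + n).
Sum of counts S = 27 over n = 4 days.
Posterior: Gamma(α+S, β+n) = Gamma(11.2+27, 0.7+4) = Gamma(38.2, 4.7).
SD = √α/β = √38.2/4.7 = 1.3150.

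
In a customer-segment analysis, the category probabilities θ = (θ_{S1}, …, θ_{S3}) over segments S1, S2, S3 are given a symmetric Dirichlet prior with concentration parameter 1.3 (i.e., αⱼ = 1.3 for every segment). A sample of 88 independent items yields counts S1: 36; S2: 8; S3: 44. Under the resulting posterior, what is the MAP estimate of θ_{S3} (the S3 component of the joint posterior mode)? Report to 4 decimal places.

The Dirichlet prior is conjugate to the Multinomial likelihood: each posterior αⱼ = prior αⱼ + observed count nⱼ.
Posterior concentration: (37.3, 9.3, 45.3), total = 91.9.
Joint mode component: (α_{S3}−1)/(Σα−K) = 44.3/88.9 = 0.4983.

0.4983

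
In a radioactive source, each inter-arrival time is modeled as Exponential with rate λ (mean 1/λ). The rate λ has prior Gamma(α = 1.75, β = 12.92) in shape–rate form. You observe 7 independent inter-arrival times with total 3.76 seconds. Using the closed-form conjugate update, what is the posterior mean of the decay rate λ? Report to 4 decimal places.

0.5246

With a Gamma(shape α, rate β) prior on the exponential rate λ, the posterior after n observations with total T = Σxᵢ is Gamma(α+n, β+T).
Posterior: Gamma(1.75+7, 12.92+3.76) = Gamma(8.75, 16.68).
Posterior mean of λ = α/β = 8.75/16.68 = 0.5246.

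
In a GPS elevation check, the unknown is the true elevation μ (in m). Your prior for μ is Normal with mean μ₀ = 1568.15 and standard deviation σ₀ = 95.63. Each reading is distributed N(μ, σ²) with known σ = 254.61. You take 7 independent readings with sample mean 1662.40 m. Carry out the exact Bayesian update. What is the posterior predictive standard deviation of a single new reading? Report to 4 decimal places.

263.4911

For Normal data with known variance σ², a Normal(μ₀, σ₀²) prior on μ is conjugate. Posterior precision = 1/σ₀² + n/σ²; posterior mean is the precision-weighted average of μ₀ and x̄.
σ₀² = 95.63² = 9145.0969, σ² = 254.61² = 64826.2521; σ² + n·σ₀² = 64826.2521 + 7·9145.0969 = 128841.9304.
Posterior precision = 1/σ₀² + n/σ² = 1/9145.0969 + 7/64826.2521 = (σ² + n·σ₀²)/(σ₀²σ²) = 128841.9304/(9145.0969·64826.2521); posterior variance σₙ² = σ₀²σ²/(σ² + n·σ₀²) = 9145.0969·64826.2521/128841.9304 = 4601.315389.
Predictive variance for one new observation = σₙ² + σ² = 9145.0969·64826.2521/128841.9304 + 64826.2521 = σ²·(σ₀² + 128841.9304)/128841.9304 = 64826.2521·137987.0273/128841.9304 = 69427.567489; SD = √(64826.2521·137987.0273/128841.9304) = 263.4911.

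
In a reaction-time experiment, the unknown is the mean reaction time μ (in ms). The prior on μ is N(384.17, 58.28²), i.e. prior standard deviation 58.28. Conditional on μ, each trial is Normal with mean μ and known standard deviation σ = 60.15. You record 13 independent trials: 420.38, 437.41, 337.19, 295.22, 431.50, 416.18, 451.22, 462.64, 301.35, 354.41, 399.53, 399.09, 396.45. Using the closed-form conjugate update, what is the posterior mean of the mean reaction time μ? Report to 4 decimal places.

391.8741

For Normal data with known variance σ², a Normal(μ₀, σ₀²) prior on μ is conjugate. Posterior precision = 1/σ₀² + n/σ²; posterior mean is the precision-weighted average of μ₀ and x̄.
Σxᵢ = 420.38 + 437.41 + 337.19 + 295.22 + 431.50 + 416.18 + 451.22 + 462.64 + 301.35 + 354.41 + 399.53 + 399.09 + 396.45 = 5102.57, so n·x̄ = 5102.57.
σ₀² = 58.28² = 3396.5584, σ² = 60.15² = 3618.0225; σ² + n·σ₀² = 3618.0225 + 13·3396.5584 = 47773.2817.
Posterior mean = (μ₀/σ₀² + n·x̄/σ²)/(1/σ₀² + n/σ²) = (σ²·μ₀ + σ₀²·n·x̄)/(σ² + n·σ₀²) = (3618.0225·384.17 + 3396.5584·5102.57)/47773.2817 = 18721112.698913/47773.2817 = 391.8741.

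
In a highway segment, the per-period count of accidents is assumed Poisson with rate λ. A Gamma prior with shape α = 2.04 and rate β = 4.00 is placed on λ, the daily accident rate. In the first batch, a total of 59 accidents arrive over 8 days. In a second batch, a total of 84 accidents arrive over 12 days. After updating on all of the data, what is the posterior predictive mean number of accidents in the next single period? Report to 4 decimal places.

With a Gamma(shape α, rate β) prior, the Poisson likelihood is conjugate: the posterior is Gamma(α + ΣXᵢ, β + n).
After batch 1: Gamma(α+S, β+n) = Gamma(2.04+59, 4.00+8) = Gamma(61.04, 12.00).
After batch 2: Gamma(α+S, β+n) = Gamma(61.04+84, 12.00+12) = Gamma(145.04, 24.00).
The predictive distribution for one future period is NegBinom with mean α/β = 6.0433.

6.0433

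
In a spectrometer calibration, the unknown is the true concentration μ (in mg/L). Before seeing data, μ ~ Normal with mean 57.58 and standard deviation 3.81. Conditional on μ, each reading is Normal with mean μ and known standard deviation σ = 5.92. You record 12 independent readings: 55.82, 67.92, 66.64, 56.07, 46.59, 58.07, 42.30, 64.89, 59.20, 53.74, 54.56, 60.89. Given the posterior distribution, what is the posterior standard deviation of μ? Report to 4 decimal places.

1.5593

For Normal data with known variance σ², a Normal(μ₀, σ₀²) prior on μ is conjugate. Posterior precision = 1/σ₀² + n/σ²; posterior mean is the precision-weighted average of μ₀ and x̄.
σ₀² = 3.81² = 14.5161, σ² = 5.92² = 35.0464; σ² + n·σ₀² = 35.0464 + 12·14.5161 = 209.2396.
Posterior precision = 1/σ₀² + n/σ² = 1/14.5161 + 12/35.0464 = (σ² + n·σ₀²)/(σ₀²σ²) = 209.2396/(14.5161·35.0464); posterior variance σₙ² = σ₀²σ²/(σ² + n·σ₀²) = 14.5161·35.0464/209.2396 = 2.431361.
Posterior SD = √σₙ² = √(14.5161·35.0464/209.2396) = 1.5593.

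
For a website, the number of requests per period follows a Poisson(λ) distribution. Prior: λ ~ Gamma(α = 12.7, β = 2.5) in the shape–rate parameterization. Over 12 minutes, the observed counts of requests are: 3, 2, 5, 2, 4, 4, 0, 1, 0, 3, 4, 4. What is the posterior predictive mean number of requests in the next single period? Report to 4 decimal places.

With a Gamma(shape α, rate β) prior, the Poisson likelihood is conjugate: the posterior is Gamma(α + ΣXᵢ, β + n).
Sum of counts S = 32 over n = 12 minutes.
Posterior: Gamma(α+S, β+n) = Gamma(12.7+32, 2.5+12) = Gamma(44.7, 14.5).
The predictive distribution for one future period is NegBinom with mean α/β = 3.0828.

3.0828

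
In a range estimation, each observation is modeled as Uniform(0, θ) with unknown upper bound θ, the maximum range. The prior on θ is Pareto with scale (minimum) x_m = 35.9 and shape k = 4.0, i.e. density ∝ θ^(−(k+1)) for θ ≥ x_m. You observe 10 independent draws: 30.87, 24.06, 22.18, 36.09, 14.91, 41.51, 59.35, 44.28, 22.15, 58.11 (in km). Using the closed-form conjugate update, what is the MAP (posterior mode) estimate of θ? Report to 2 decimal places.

A Pareto(scale x_m, shape k) prior on the upper bound θ of Uniform(0, θ) is conjugate: posterior is Pareto(max(x_m, max xᵢ), k + n).
Sample maximum = 59.35; prior scale x_m = 35.9 → posterior scale = max = 59.35.
Posterior shape = 4.0 + 10 = 14.0.
The Pareto density is decreasing on [x_m, ∞), so the mode is x_m = 59.35.

59.35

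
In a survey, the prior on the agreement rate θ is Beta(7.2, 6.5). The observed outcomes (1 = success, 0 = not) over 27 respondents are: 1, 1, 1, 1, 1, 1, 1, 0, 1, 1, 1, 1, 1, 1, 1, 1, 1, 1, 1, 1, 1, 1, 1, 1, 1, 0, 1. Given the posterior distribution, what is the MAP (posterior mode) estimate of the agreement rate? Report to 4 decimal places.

The Beta prior is conjugate to a Binomial/Bernoulli likelihood; the update adds successes to α and failures to β.
Posterior: Beta(α+k, β+n−k) = Beta(7.2+25, 6.5+2) = Beta(32.2, 8.5).
Mode of Beta(a,b) for a,b>1 is (a−1)/(a+b−2) = 31.2/38.7 = 0.8062.

0.8062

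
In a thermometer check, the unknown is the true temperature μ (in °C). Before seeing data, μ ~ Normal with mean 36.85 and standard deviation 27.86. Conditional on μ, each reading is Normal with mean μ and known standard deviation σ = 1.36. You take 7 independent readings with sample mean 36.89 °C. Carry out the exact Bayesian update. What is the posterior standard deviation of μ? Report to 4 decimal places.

For Normal data with known variance σ², a Normal(μ₀, σ₀²) prior on μ is conjugate. Posterior precision = 1/σ₀² + n/σ²; posterior mean is the precision-weighted average of μ₀ and x̄.
σ₀² = 27.86² = 776.1796, σ² = 1.36² = 1.8496; σ² + n·σ₀² = 1.8496 + 7·776.1796 = 5435.1068.
Posterior precision = 1/σ₀² + n/σ² = 1/776.1796 + 7/1.8496 = (σ² + n·σ₀²)/(σ₀²σ²) = 5435.1068/(776.1796·1.8496); posterior variance σₙ² = σ₀²σ²/(σ² + n·σ₀²) = 776.1796·1.8496/5435.1068 = 0.264139.
Posterior SD = √σₙ² = √(776.1796·1.8496/5435.1068) = 0.5139.

0.5139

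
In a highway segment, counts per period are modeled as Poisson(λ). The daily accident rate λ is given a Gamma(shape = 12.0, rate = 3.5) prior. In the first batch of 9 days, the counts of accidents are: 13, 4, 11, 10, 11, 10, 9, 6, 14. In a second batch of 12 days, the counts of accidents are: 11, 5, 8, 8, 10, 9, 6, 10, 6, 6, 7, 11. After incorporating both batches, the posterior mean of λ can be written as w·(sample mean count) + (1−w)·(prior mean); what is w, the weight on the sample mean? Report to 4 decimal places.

With a Gamma(shape α, rate β) prior, the Poisson likelihood is conjugate: the posterior is Gamma(α + ΣXᵢ, β + n).
Total number of days: n = 9 + 12 = 21.
Posterior mean = (α₀+S)/(β₀+n) = [n/(β₀+n)]·(S/n) + [β₀/(β₀+n)]·(α₀/β₀), so only n and β₀ enter the weight.
Weight on data w = n/(β₀+n) = 21/(3.5+21) = 21/24.5 = 0.8571.

0.8571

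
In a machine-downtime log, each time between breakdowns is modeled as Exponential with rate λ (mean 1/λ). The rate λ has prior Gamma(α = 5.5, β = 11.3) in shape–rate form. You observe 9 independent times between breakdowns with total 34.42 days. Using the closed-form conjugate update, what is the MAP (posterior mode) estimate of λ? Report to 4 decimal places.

0.2953

With a Gamma(shape α, rate β) prior on the exponential rate λ, the posterior after n observations with total T = Σxᵢ is Gamma(α+n, β+T).
Posterior: Gamma(5.5+9, 11.3+34.42) = Gamma(14.5, 45.72).
Mode = (α−1)/β = 0.2953.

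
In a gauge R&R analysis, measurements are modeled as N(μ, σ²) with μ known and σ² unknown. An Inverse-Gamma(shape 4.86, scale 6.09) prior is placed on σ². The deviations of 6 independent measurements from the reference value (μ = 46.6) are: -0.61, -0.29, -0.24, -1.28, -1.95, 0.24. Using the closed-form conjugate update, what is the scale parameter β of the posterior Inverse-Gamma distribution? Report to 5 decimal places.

With known mean μ and an Inverse-Gamma(α, β) prior on σ², the Normal likelihood is conjugate: posterior is Inv-Gamma(α + n/2, β + Σ(xᵢ−μ)²/2).
Σ(xᵢ−μ)² = (-0.61)² + (-0.29)² + (-0.24)² + (-1.28)² + (-1.95)² + (0.24)² = 6.0123.
Posterior: Inv-Gamma(4.86 + 6/2, 6.09 + 6.0123/2) = Inv-Gamma(7.86, 9.09615).
Posterior β = 9.09615.

9.09615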